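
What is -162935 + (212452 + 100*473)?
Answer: 96817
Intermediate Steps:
-162935 + (212452 + 100*473) = -162935 + (212452 + 47300) = -162935 + 259752 = 96817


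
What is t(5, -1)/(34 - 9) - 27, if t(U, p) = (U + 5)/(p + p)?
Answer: -136/5 ≈ -27.200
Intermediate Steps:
t(U, p) = (5 + U)/(2*p) (t(U, p) = (5 + U)/((2*p)) = (5 + U)*(1/(2*p)) = (5 + U)/(2*p))
t(5, -1)/(34 - 9) - 27 = ((½)*(5 + 5)/(-1))/(34 - 9) - 27 = ((½)*(-1)*10)/25 - 27 = -5*1/25 - 27 = -⅕ - 27 = -136/5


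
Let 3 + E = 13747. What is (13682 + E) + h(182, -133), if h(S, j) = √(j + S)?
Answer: 27433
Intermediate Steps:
E = 13744 (E = -3 + 13747 = 13744)
h(S, j) = √(S + j)
(13682 + E) + h(182, -133) = (13682 + 13744) + √(182 - 133) = 27426 + √49 = 27426 + 7 = 27433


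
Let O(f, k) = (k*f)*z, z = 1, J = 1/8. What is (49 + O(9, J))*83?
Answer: 33283/8 ≈ 4160.4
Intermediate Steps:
J = ⅛ ≈ 0.12500
O(f, k) = f*k (O(f, k) = (k*f)*1 = (f*k)*1 = f*k)
(49 + O(9, J))*83 = (49 + 9*(⅛))*83 = (49 + 9/8)*83 = (401/8)*83 = 33283/8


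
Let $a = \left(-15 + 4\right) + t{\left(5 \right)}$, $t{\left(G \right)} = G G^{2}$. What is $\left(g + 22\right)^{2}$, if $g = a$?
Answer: $18496$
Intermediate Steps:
$t{\left(G \right)} = G^{3}$
$a = 114$ ($a = \left(-15 + 4\right) + 5^{3} = -11 + 125 = 114$)
$g = 114$
$\left(g + 22\right)^{2} = \left(114 + 22\right)^{2} = 136^{2} = 18496$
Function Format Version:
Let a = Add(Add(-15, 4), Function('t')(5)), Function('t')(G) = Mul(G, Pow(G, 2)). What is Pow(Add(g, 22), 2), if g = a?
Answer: 18496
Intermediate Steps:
Function('t')(G) = Pow(G, 3)
a = 114 (a = Add(Add(-15, 4), Pow(5, 3)) = Add(-11, 125) = 114)
g = 114
Pow(Add(g, 22), 2) = Pow(Add(114, 22), 2) = Pow(136, 2) = 18496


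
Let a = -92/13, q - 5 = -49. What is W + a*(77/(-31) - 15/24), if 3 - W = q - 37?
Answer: 85437/806 ≈ 106.00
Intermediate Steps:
q = -44 (q = 5 - 49 = -44)
a = -92/13 (a = -92*1/13 = -92/13 ≈ -7.0769)
W = 84 (W = 3 - (-44 - 37) = 3 - 1*(-81) = 3 + 81 = 84)
W + a*(77/(-31) - 15/24) = 84 - 92*(77/(-31) - 15/24)/13 = 84 - 92*(77*(-1/31) - 15*1/24)/13 = 84 - 92*(-77/31 - 5/8)/13 = 84 - 92/13*(-771/248) = 84 + 17733/806 = 85437/806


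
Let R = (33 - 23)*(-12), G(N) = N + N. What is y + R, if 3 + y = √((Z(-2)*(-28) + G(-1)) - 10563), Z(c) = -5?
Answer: -123 + 5*I*√417 ≈ -123.0 + 102.1*I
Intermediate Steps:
G(N) = 2*N
R = -120 (R = 10*(-12) = -120)
y = -3 + 5*I*√417 (y = -3 + √((-5*(-28) + 2*(-1)) - 10563) = -3 + √((140 - 2) - 10563) = -3 + √(138 - 10563) = -3 + √(-10425) = -3 + 5*I*√417 ≈ -3.0 + 102.1*I)
y + R = (-3 + 5*I*√417) - 120 = -123 + 5*I*√417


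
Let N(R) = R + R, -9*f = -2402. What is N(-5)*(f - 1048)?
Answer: 70300/9 ≈ 7811.1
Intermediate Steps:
f = 2402/9 (f = -⅑*(-2402) = 2402/9 ≈ 266.89)
N(R) = 2*R
N(-5)*(f - 1048) = (2*(-5))*(2402/9 - 1048) = -10*(-7030/9) = 70300/9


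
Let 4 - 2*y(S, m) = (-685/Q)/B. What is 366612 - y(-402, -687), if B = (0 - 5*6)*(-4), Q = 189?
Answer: 3325885783/9072 ≈ 3.6661e+5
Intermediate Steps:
B = 120 (B = (0 - 30)*(-4) = -30*(-4) = 120)
y(S, m) = 18281/9072 (y(S, m) = 2 - (-685/189)/(2*120) = 2 - (-685*1/189)/(2*120) = 2 - (-685)/(378*120) = 2 - ½*(-137/4536) = 2 + 137/9072 = 18281/9072)
366612 - y(-402, -687) = 366612 - 1*18281/9072 = 366612 - 18281/9072 = 3325885783/9072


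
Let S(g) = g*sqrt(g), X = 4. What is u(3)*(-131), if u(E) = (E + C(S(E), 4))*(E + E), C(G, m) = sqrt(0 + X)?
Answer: -3930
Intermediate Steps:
S(g) = g**(3/2)
C(G, m) = 2 (C(G, m) = sqrt(0 + 4) = sqrt(4) = 2)
u(E) = 2*E*(2 + E) (u(E) = (E + 2)*(E + E) = (2 + E)*(2*E) = 2*E*(2 + E))
u(3)*(-131) = (2*3*(2 + 3))*(-131) = (2*3*5)*(-131) = 30*(-131) = -3930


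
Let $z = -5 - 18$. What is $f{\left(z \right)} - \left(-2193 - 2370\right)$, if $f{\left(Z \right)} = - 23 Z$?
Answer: $5092$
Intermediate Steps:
$z = -23$
$f{\left(z \right)} - \left(-2193 - 2370\right) = \left(-23\right) \left(-23\right) - \left(-2193 - 2370\right) = 529 - -4563 = 529 + 4563 = 5092$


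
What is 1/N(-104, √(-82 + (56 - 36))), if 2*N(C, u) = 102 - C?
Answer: 1/103 ≈ 0.0097087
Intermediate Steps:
N(C, u) = 51 - C/2 (N(C, u) = (102 - C)/2 = 51 - C/2)
1/N(-104, √(-82 + (56 - 36))) = 1/(51 - ½*(-104)) = 1/(51 + 52) = 1/103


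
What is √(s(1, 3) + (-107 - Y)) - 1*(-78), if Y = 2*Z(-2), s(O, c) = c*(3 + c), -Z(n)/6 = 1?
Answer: 78 + I*√77 ≈ 78.0 + 8.775*I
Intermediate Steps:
Z(n) = -6 (Z(n) = -6*1 = -6)
Y = -12 (Y = 2*(-6) = -12)
√(s(1, 3) + (-107 - Y)) - 1*(-78) = √(3*(3 + 3) + (-107 - 1*(-12))) - 1*(-78) = √(3*6 + (-107 + 12)) + 78 = √(18 - 95) + 78 = √(-77) + 78 = I*√77 + 78 = 78 + I*√77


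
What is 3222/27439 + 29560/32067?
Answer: 914416714/879886413 ≈ 1.0392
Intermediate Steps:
3222/27439 + 29560/32067 = 914416714/879886413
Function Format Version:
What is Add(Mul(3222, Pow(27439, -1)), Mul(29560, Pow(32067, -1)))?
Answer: Rational(914416714, 879886413) ≈ 1.0392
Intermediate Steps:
Add(Mul(3222, Pow(27439, -1)), Mul(29560, Pow(32067, -1))) = Add(Mul(3222, Rational(1, 27439)), Mul(29560, Rational(1, 32067))) = Add(Rational(3222, 27439), Rational(29560, 32067)) = Rational(914416714, 879886413)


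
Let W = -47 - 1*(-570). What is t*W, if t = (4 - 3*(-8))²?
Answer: 410032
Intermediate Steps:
t = 784 (t = (4 + 24)² = 28² = 784)
W = 523 (W = -47 + 570 = 523)
t*W = 784*523 = 410032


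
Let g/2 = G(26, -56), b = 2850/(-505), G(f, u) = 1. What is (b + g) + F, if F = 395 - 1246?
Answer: -86319/101 ≈ -854.64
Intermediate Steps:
b = -570/101 (b = 2850*(-1/505) = -570/101 ≈ -5.6436)
g = 2 (g = 2*1 = 2)
F = -851
(b + g) + F = (-570/101 + 2) - 851 = -368/101 - 851 = -86319/101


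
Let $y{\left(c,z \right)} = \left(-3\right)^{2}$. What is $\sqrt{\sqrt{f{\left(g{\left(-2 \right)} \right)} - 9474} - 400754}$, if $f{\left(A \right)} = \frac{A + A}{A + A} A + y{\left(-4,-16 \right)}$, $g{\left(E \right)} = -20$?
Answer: $\sqrt{-400754 + i \sqrt{9485}} \approx 0.077 + 633.05 i$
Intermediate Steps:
$y{\left(c,z \right)} = 9$
$f{\left(A \right)} = 9 + A$ ($f{\left(A \right)} = \frac{A + A}{A + A} A + 9 = \frac{2 A}{2 A} A + 9 = 2 A \frac{1}{2 A} A + 9 = 1 A + 9 = A + 9 = 9 + A$)
$\sqrt{\sqrt{f{\left(g{\left(-2 \right)} \right)} - 9474} - 400754} = \sqrt{\sqrt{\left(9 - 20\right) - 9474} - 400754} = \sqrt{\sqrt{-11 - 9474} - 400754} = \sqrt{\sqrt{-9485} - 400754} = \sqrt{i \sqrt{9485} - 400754} = \sqrt{-400754 + i \sqrt{9485}}$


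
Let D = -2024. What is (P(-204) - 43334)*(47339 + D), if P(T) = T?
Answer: -1972924470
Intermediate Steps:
(P(-204) - 43334)*(47339 + D) = (-204 - 43334)*(47339 - 2024) = -43538*45315 = -1972924470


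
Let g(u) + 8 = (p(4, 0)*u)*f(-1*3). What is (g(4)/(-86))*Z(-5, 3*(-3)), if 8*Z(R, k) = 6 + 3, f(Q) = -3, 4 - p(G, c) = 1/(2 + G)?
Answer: 243/344 ≈ 0.70640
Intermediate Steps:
p(G, c) = 4 - 1/(2 + G)
g(u) = -8 - 23*u/2 (g(u) = -8 + (((7 + 4*4)/(2 + 4))*u)*(-3) = -8 + (((7 + 16)/6)*u)*(-3) = -8 + (((⅙)*23)*u)*(-3) = -8 + (23*u/6)*(-3) = -8 - 23*u/2)
Z(R, k) = 9/8 (Z(R, k) = (6 + 3)/8 = (⅛)*9 = 9/8)
(g(4)/(-86))*Z(-5, 3*(-3)) = ((-8 - 23/2*4)/(-86))*(9/8) = ((-8 - 46)*(-1/86))*(9/8) = -54*(-1/86)*(9/8) = (27/43)*(9/8) = 243/344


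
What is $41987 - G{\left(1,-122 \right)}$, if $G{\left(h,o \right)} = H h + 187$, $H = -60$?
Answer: $41860$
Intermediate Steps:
$G{\left(h,o \right)} = 187 - 60 h$ ($G{\left(h,o \right)} = - 60 h + 187 = 187 - 60 h$)
$41987 - G{\left(1,-122 \right)} = 41987 - \left(187 - 60\right) = 41987 - 127 = 41860$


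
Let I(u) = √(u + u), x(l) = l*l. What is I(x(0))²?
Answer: 0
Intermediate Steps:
x(l) = l²
I(u) = √2*√u (I(u) = √(2*u) = √2*√u)
I(x(0))² = (√2*√(0²))² = (√2*√0)² = (√2*0)² = 0² = 0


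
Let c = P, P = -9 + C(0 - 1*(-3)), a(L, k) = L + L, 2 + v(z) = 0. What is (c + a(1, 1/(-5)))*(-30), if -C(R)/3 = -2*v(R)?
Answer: 570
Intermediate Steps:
v(z) = -2 (v(z) = -2 + 0 = -2)
C(R) = -12 (C(R) = -(-6)*(-2) = -3*4 = -12)
a(L, k) = 2*L
P = -21 (P = -9 - 12 = -21)
c = -21
(c + a(1, 1/(-5)))*(-30) = (-21 + 2*1)*(-30) = (-21 + 2)*(-30) = -19*(-30) = 570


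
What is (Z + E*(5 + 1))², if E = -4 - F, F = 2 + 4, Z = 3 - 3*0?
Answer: 3249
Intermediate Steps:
Z = 3 (Z = 3 + 0 = 3)
F = 6
E = -10 (E = -4 - 1*6 = -4 - 6 = -10)
(Z + E*(5 + 1))² = (3 - 10*(5 + 1))² = (3 - 10*6)² = (3 - 60)² = (-57)² = 3249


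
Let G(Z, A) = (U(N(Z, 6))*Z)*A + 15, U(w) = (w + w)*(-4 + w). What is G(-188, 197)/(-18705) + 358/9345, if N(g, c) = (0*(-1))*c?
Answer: 437081/11653215 ≈ 0.037507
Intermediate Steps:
N(g, c) = 0 (N(g, c) = 0*c = 0)
U(w) = 2*w*(-4 + w) (U(w) = (2*w)*(-4 + w) = 2*w*(-4 + w))
G(Z, A) = 15 (G(Z, A) = ((2*0*(-4 + 0))*Z)*A + 15 = ((2*0*(-4))*Z)*A + 15 = (0*Z)*A + 15 = 0*A + 15 = 0 + 15 = 15)
G(-188, 197)/(-18705) + 358/9345 = 15/(-18705) + 358/9345 = 15*(-1/18705) + 358*(1/9345) = -1/1247 + 358/9345 = 437081/11653215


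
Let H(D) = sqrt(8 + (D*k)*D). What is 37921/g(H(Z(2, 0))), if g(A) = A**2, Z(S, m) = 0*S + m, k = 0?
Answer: 37921/8 ≈ 4740.1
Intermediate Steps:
Z(S, m) = m (Z(S, m) = 0 + m = m)
H(D) = 2*sqrt(2) (H(D) = sqrt(8 + (D*0)*D) = sqrt(8 + 0*D) = sqrt(8 + 0) = sqrt(8) = 2*sqrt(2))
37921/g(H(Z(2, 0))) = 37921/((2*sqrt(2))**2) = 37921/8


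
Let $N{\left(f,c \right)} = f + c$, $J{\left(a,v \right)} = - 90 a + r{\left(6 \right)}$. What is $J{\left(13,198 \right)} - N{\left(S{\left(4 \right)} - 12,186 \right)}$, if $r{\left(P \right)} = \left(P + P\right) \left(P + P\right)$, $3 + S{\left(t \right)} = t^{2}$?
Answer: $-1213$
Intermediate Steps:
$S{\left(t \right)} = -3 + t^{2}$
$r{\left(P \right)} = 4 P^{2}$ ($r{\left(P \right)} = 2 P 2 P = 4 P^{2}$)
$J{\left(a,v \right)} = 144 - 90 a$ ($J{\left(a,v \right)} = - 90 a + 4 \cdot 6^{2} = - 90 a + 4 \cdot 36 = - 90 a + 144 = 144 - 90 a$)
$N{\left(f,c \right)} = c + f$
$J{\left(13,198 \right)} - N{\left(S{\left(4 \right)} - 12,186 \right)} = \left(144 - 1170\right) - \left(186 - \left(15 - 16\right)\right) = \left(144 - 1170\right) - \left(186 + \left(\left(-3 + 16\right) - 12\right)\right) = -1026 - \left(186 + \left(13 - 12\right)\right) = -1026 - \left(186 + 1\right) = -1026 - 187 = -1213$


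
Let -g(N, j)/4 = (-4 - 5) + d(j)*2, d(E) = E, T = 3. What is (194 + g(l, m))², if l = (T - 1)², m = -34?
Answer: 252004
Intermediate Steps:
l = 4 (l = (3 - 1)² = 2² = 4)
g(N, j) = 36 - 8*j (g(N, j) = -4*((-4 - 5) + j*2) = -4*(-9 + 2*j) = 36 - 8*j)
(194 + g(l, m))² = (194 + (36 - 8*(-34)))² = (194 + (36 + 272))² = (194 + 308)² = 502² = 252004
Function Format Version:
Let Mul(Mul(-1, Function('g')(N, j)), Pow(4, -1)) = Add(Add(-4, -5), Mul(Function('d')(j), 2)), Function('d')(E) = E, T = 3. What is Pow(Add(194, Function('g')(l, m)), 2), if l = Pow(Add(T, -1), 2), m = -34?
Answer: 252004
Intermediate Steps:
l = 4 (l = Pow(Add(3, -1), 2) = Pow(2, 2) = 4)
Function('g')(N, j) = Add(36, Mul(-8, j)) (Function('g')(N, j) = Mul(-4, Add(Add(-4, -5), Mul(j, 2))) = Mul(-4, Add(-9, Mul(2, j))) = Add(36, Mul(-8, j)))
Pow(Add(194, Function('g')(l, m)), 2) = Pow(Add(194, Add(36, Mul(-8, -34))), 2) = Pow(Add(194, Add(36, 272)), 2) = Pow(Add(194, 308), 2) = Pow(502, 2) = 252004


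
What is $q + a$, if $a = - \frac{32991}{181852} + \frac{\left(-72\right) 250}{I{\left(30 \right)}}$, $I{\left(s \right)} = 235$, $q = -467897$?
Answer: $- \frac{3999792464245}{8547044} \approx -4.6797 \cdot 10^{5}$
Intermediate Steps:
$a = - \frac{656217777}{8547044}$ ($a = - \frac{32991}{181852} + \frac{\left(-72\right) 250}{235} = \left(-32991\right) \frac{1}{181852} - \frac{3600}{47} = - \frac{32991}{181852} - \frac{3600}{47} = - \frac{656217777}{8547044} \approx -76.777$)
$q + a = -467897 - \frac{656217777}{8547044} = - \frac{3999792464245}{8547044}$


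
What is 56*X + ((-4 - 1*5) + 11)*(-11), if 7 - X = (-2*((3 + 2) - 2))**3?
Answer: 12466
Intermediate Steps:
X = 223 (X = 7 - (-2*((3 + 2) - 2))**3 = 7 - (-2*(5 - 2))**3 = 7 - (-2*3)**3 = 7 - 1*(-6)**3 = 7 - 1*(-216) = 7 + 216 = 223)
56*X + ((-4 - 1*5) + 11)*(-11) = 56*223 + ((-4 - 1*5) + 11)*(-11) = 12488 + ((-4 - 5) + 11)*(-11) = 12488 + (-9 + 11)*(-11) = 12488 + 2*(-11) = 12488 - 22 = 12466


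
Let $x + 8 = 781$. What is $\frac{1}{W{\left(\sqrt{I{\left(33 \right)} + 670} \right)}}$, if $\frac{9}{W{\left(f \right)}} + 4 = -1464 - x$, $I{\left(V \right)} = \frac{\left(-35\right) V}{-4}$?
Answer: $-249$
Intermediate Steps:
$x = 773$ ($x = -8 + 781 = 773$)
$I{\left(V \right)} = \frac{35 V}{4}$ ($I{\left(V \right)} = - 35 V \left(- \frac{1}{4}\right) = \frac{35 V}{4}$)
$W{\left(f \right)} = - \frac{1}{249}$ ($W{\left(f \right)} = \frac{9}{-4 - 2237} = \frac{9}{-2241} = 9 \left(- \frac{1}{2241}\right) = - \frac{1}{249}$)
$\frac{1}{W{\left(\sqrt{I{\left(33 \right)} + 670} \right)}} = \frac{1}{- \frac{1}{249}} = -249$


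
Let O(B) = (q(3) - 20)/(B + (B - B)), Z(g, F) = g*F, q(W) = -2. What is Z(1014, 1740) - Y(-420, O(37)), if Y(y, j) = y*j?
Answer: 65272080/37 ≈ 1.7641e+6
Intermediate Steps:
Z(g, F) = F*g
O(B) = -22/B (O(B) = (-2 - 20)/(B + (B - B)) = -22/(B + 0) = -22/B)
Y(y, j) = j*y
Z(1014, 1740) - Y(-420, O(37)) = 1740*1014 - (-22/37)*(-420) = 1764360 - (-22*1/37)*(-420) = 1764360 - (-22)*(-420)/37 = 1764360 - 1*9240/37 = 1764360 - 9240/37 = 65272080/37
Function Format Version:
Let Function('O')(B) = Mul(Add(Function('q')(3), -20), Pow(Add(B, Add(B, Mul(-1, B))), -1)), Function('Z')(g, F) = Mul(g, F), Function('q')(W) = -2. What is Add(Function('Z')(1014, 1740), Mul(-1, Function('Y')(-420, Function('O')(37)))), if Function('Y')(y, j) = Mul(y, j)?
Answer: Rational(65272080, 37) ≈ 1.7641e+6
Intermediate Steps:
Function('Z')(g, F) = Mul(F, g)
Function('O')(B) = Mul(-22, Pow(B, -1)) (Function('O')(B) = Mul(Add(-2, -20), Pow(Add(B, Add(B, Mul(-1, B))), -1)) = Mul(-22, Pow(Add(B, 0), -1)) = Mul(-22, Pow(B, -1)))
Function('Y')(y, j) = Mul(j, y)
Add(Function('Z')(1014, 1740), Mul(-1, Function('Y')(-420, Function('O')(37)))) = Add(Mul(1740, 1014), Mul(-1, Mul(Mul(-22, Pow(37, -1)), -420))) = Add(1764360, Mul(-1, Mul(Mul(-22, Rational(1, 37)), -420))) = Add(1764360, Mul(-1, Mul(Rational(-22, 37), -420))) = Add(1764360, Mul(-1, Rational(9240, 37))) = Add(1764360, Rational(-9240, 37)) = Rational(65272080, 37)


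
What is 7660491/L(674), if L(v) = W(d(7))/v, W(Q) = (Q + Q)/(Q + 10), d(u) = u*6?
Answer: 22373740714/7 ≈ 3.1962e+9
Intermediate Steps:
d(u) = 6*u
W(Q) = 2*Q/(10 + Q) (W(Q) = (2*Q)/(10 + Q) = 2*Q/(10 + Q))
L(v) = 21/(13*v) (L(v) = (2*(6*7)/(10 + 6*7))/v = (2*42/(10 + 42))/v = (2*42/52)/v = (2*42*(1/52))/v = 21/(13*v))
7660491/L(674) = 7660491/(((21/13)/674)) = 7660491/(((21/13)*(1/674))) = 7660491/(21/8762) = 7660491*(8762/21) = 22373740714/7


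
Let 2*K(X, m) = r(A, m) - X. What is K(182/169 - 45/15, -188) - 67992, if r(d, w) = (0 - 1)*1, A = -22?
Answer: -883890/13 ≈ -67992.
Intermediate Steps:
r(d, w) = -1 (r(d, w) = -1*1 = -1)
K(X, m) = -½ - X/2 (K(X, m) = (-1 - X)/2 = -½ - X/2)
K(182/169 - 45/15, -188) - 67992 = (-½ - (182/169 - 45/15)/2) - 67992 = (-½ - (182*(1/169) - 45*1/15)/2) - 67992 = (-½ - (14/13 - 3)/2) - 67992 = (-½ - ½*(-25/13)) - 67992 = (-½ + 25/26) - 67992 = 6/13 - 67992 = -883890/13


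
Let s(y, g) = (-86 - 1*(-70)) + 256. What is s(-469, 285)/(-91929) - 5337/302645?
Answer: -187753291/9273950735 ≈ -0.020245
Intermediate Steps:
s(y, g) = 240 (s(y, g) = (-86 + 70) + 256 = -16 + 256 = 240)
s(-469, 285)/(-91929) - 5337/302645 = 240/(-91929) - 5337/302645 = 240*(-1/91929) - 5337*1/302645 = -80/30643 - 5337/302645 = -187753291/9273950735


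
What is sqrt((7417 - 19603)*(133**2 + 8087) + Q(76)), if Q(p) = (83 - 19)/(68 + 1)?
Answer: 4*I*sqrt(93466266330)/69 ≈ 17723.0*I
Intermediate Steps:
Q(p) = 64/69
sqrt((7417 - 19603)*(133**2 + 8087) + Q(76)) = sqrt((7417 - 19603)*(133**2 + 8087) + 64/69) = sqrt(-12186*(17689 + 8087) + 64/69) = sqrt(-12186*25776 + 64/69) = sqrt(-314106336 + 64/69) = sqrt(-21673337120/69) = 4*I*sqrt(93466266330)/69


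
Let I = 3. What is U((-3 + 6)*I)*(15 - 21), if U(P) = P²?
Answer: -486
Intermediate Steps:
U((-3 + 6)*I)*(15 - 21) = ((-3 + 6)*3)²*(15 - 21) = (3*3)²*(-6) = 9²*(-6) = 81*(-6) = -486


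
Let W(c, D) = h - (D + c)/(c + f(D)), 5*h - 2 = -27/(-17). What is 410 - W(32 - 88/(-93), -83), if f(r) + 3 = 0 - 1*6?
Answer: 4534084/11135 ≈ 407.19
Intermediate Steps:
f(r) = -9 (f(r) = -3 + (0 - 1*6) = -3 + (0 - 6) = -3 - 6 = -9)
h = 61/85 (h = 2/5 + (-27/(-17))/5 = 2/5 + (-27*(-1/17))/5 = 2/5 + (1/5)*(27/17) = 2/5 + 27/85 = 61/85 ≈ 0.71765)
W(c, D) = 61/85 - (D + c)/(-9 + c) (W(c, D) = 61/85 - (D + c)/(c - 9) = 61/85 - (D + c)/(-9 + c))
410 - W(32 - 88/(-93), -83) = 410 - (-549 - 85*(-83) - 24*(32 - 88/(-93)))/(85*(-9 + (32 - 88/(-93)))) = 410 - (-549 + 7055 - 24*(32 - 88*(-1)/93))/(85*(-9 + (32 - 88*(-1)/93))) = 410 - (-549 + 7055 - 24*(32 - 1*(-88/93)))/(85*(-9 + (32 - 1*(-88/93)))) = 410 - (-549 + 7055 - 24*(32 + 88/93))/(85*(-9 + (32 + 88/93))) = 410 - (-549 + 7055 - 24*3064/93)/(85*(-9 + 3064/93)) = 410 - (-549 + 7055 - 24512/31)/(85*2227/93) = 410 - 93*177174/(85*2227*31) = 410 - 1*31266/11135 = 410 - 31266/11135 = 4534084/11135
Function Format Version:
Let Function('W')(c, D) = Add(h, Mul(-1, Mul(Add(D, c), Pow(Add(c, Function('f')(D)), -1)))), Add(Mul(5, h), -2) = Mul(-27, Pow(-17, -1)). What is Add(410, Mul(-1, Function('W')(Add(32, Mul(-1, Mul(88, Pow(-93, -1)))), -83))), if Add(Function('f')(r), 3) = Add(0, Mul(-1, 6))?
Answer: Rational(4534084, 11135) ≈ 407.19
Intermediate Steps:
Function('f')(r) = -9 (Function('f')(r) = Add(-3, Add(0, Mul(-1, 6))) = Add(-3, Add(0, -6)) = Add(-3, -6) = -9)
h = Rational(61, 85) (h = Add(Rational(2, 5), Mul(Rational(1, 5), Mul(-27, Pow(-17, -1)))) = Add(Rational(2, 5), Mul(Rational(1, 5), Mul(-27, Rational(-1, 17)))) = Add(Rational(2, 5), Mul(Rational(1, 5), Rational(27, 17))) = Add(Rational(2, 5), Rational(27, 85)) = Rational(61, 85) ≈ 0.71765)
Function('W')(c, D) = Add(Rational(61, 85), Mul(-1, Pow(Add(-9, c), -1), Add(D, c))) (Function('W')(c, D) = Add(Rational(61, 85), Mul(-1, Mul(Add(D, c), Pow(Add(c, -9), -1)))) = Add(Rational(61, 85), Mul(-1, Mul(Add(D, c), Pow(Add(-9, c), -1)))) = Add(Rational(61, 85), Mul(-1, Mul(Pow(Add(-9, c), -1), Add(D, c)))) = Add(Rational(61, 85), Mul(-1, Pow(Add(-9, c), -1), Add(D, c))))
Add(410, Mul(-1, Function('W')(Add(32, Mul(-1, Mul(88, Pow(-93, -1)))), -83))) = Add(410, Mul(-1, Mul(Rational(1, 85), Pow(Add(-9, Add(32, Mul(-1, Mul(88, Pow(-93, -1))))), -1), Add(-549, Mul(-85, -83), Mul(-24, Add(32, Mul(-1, Mul(88, Pow(-93, -1))))))))) = Add(410, Mul(-1, Mul(Rational(1, 85), Pow(Add(-9, Add(32, Mul(-1, Mul(88, Rational(-1, 93))))), -1), Add(-549, 7055, Mul(-24, Add(32, Mul(-1, Mul(88, Rational(-1, 93))))))))) = Add(410, Mul(-1, Mul(Rational(1, 85), Pow(Add(-9, Add(32, Mul(-1, Rational(-88, 93)))), -1), Add(-549, 7055, Mul(-24, Add(32, Mul(-1, Rational(-88, 93)))))))) = Add(410, Mul(-1, Mul(Rational(1, 85), Pow(Add(-9, Add(32, Rational(88, 93))), -1), Add(-549, 7055, Mul(-24, Add(32, Rational(88, 93))))))) = Add(410, Mul(-1, Mul(Rational(1, 85), Pow(Add(-9, Rational(3064, 93)), -1), Add(-549, 7055, Mul(-24, Rational(3064, 93)))))) = Add(410, Mul(-1, Mul(Rational(1, 85), Pow(Rational(2227, 93), -1), Add(-549, 7055, Rational(-24512, 31))))) = Add(410, Mul(-1, Mul(Rational(1, 85), Rational(93, 2227), Rational(177174, 31)))) = Add(410, Mul(-1, Rational(31266, 11135))) = Add(410, Rational(-31266, 11135)) = Rational(4534084, 11135)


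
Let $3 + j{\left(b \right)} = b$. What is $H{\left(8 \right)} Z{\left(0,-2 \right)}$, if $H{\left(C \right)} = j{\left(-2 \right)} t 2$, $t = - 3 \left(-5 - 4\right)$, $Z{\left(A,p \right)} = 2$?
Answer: $-540$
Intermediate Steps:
$t = 27$ ($t = \left(-3\right) \left(-9\right) = 27$)
$j{\left(b \right)} = -3 + b$
$H{\left(C \right)} = -270$ ($H{\left(C \right)} = \left(-3 - 2\right) 27 \cdot 2 = \left(-5\right) 27 \cdot 2 = \left(-135\right) 2 = -270$)
$H{\left(8 \right)} Z{\left(0,-2 \right)} = \left(-270\right) 2 = -540$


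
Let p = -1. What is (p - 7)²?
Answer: 64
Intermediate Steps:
(p - 7)² = (-1 - 7)² = (-8)² = 64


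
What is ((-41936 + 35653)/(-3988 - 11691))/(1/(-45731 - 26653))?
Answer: -454788672/15679 ≈ -29006.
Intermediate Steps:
((-41936 + 35653)/(-3988 - 11691))/(1/(-45731 - 26653)) = (-6283/(-15679))/(1/(-72384)) = (-6283*(-1/15679))/(-1/72384) = (6283/15679)*(-72384) = -454788672/15679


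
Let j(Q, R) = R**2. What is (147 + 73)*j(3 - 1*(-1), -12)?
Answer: 31680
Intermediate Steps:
(147 + 73)*j(3 - 1*(-1), -12) = (147 + 73)*(-12)**2 = 220*144 = 31680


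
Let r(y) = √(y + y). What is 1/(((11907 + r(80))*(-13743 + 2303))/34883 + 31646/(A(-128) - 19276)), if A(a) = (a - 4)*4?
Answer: -466085651598736445954/1820780012142684177877161 + 156511296030552320*√10/1820780012142684177877161 ≈ -0.00025571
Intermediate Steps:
A(a) = -16 + 4*a (A(a) = (-4 + a)*4 = -16 + 4*a)
r(y) = √2*√y (r(y) = √(2*y) = √2*√y)
1/(((11907 + r(80))*(-13743 + 2303))/34883 + 31646/(A(-128) - 19276)) = 1/(((11907 + √2*√80)*(-13743 + 2303))/34883 + 31646/((-16 + 4*(-128)) - 19276)) = 1/(((11907 + √2*(4*√5))*(-11440))*(1/34883) + 31646/((-16 - 512) - 19276)) = 1/(((11907 + 4*√10)*(-11440))*(1/34883) + 31646/(-528 - 19276)) = 1/((-136216080 - 45760*√10)*(1/34883) + 31646/(-19804)) = 1/((-136216080/34883 - 45760*√10/34883) + 31646*(-1/19804)) = 1/((-136216080/34883 - 45760*√10/34883) - 15823/9902) = 1/(-1349363577869/345411466 - 45760*√10/34883)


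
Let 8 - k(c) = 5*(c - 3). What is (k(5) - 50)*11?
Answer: -572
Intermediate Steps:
k(c) = 23 - 5*c (k(c) = 8 - 5*(c - 3) = 8 - 5*(-3 + c) = 8 - (-15 + 5*c) = 8 + (15 - 5*c) = 23 - 5*c)
(k(5) - 50)*11 = ((23 - 5*5) - 50)*11 = ((23 - 25) - 50)*11 = (-2 - 50)*11 = -52*11 = -572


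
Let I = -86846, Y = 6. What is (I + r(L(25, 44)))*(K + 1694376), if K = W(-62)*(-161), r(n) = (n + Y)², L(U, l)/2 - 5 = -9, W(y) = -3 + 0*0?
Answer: -147184945278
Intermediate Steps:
W(y) = -3 (W(y) = -3 + 0 = -3)
L(U, l) = -8 (L(U, l) = 10 + 2*(-9) = 10 - 18 = -8)
r(n) = (6 + n)² (r(n) = (n + 6)² = (6 + n)²)
K = 483 (K = -3*(-161) = 483)
(I + r(L(25, 44)))*(K + 1694376) = (-86846 + (6 - 8)²)*(483 + 1694376) = (-86846 + (-2)²)*1694859 = (-86846 + 4)*1694859 = -86842*1694859 = -147184945278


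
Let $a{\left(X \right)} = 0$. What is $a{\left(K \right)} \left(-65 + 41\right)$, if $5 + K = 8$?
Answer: $0$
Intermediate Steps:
$K = 3$ ($K = -5 + 8 = 3$)
$a{\left(K \right)} \left(-65 + 41\right) = 0 \left(-65 + 41\right) = 0 \left(-24\right) = 0$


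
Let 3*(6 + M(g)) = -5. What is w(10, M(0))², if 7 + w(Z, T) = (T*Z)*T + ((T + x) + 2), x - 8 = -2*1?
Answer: 27352900/81 ≈ 3.3769e+5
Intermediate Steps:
x = 6 (x = 8 - 2*1 = 8 - 2 = 6)
M(g) = -23/3 (M(g) = -6 + (⅓)*(-5) = -6 - 5/3 = -23/3)
w(Z, T) = 1 + T + Z*T² (w(Z, T) = -7 + ((T*Z)*T + ((T + 6) + 2)) = -7 + (Z*T² + ((6 + T) + 2)) = -7 + (Z*T² + (8 + T)) = -7 + (8 + T + Z*T²) = 1 + T + Z*T²)
w(10, M(0))² = (1 - 23/3 + 10*(-23/3)²)² = (1 - 23/3 + 10*(529/9))² = (1 - 23/3 + 5290/9)² = (5230/9)² = 27352900/81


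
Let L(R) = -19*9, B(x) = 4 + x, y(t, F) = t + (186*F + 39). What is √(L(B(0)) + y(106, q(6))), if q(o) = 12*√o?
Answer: √(-26 + 2232*√6) ≈ 73.765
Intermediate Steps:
y(t, F) = 39 + t + 186*F (y(t, F) = t + (39 + 186*F) = 39 + t + 186*F)
L(R) = -171
√(L(B(0)) + y(106, q(6))) = √(-171 + (39 + 106 + 186*(12*√6))) = √(-171 + (39 + 106 + 2232*√6)) = √(-171 + (145 + 2232*√6)) = √(-26 + 2232*√6)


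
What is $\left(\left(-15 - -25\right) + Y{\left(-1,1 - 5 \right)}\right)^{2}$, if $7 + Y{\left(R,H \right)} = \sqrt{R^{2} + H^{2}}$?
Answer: $\left(3 + \sqrt{17}\right)^{2} \approx 50.739$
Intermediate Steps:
$Y{\left(R,H \right)} = -7 + \sqrt{H^{2} + R^{2}}$ ($Y{\left(R,H \right)} = -7 + \sqrt{R^{2} + H^{2}} = -7 + \sqrt{H^{2} + R^{2}}$)
$\left(\left(-15 - -25\right) + Y{\left(-1,1 - 5 \right)}\right)^{2} = \left(\left(-15 - -25\right) - \left(7 - \sqrt{\left(1 - 5\right)^{2} + \left(-1\right)^{2}}\right)\right)^{2} = \left(\left(-15 + 25\right) - \left(7 - \sqrt{\left(-4\right)^{2} + 1}\right)\right)^{2} = \left(10 - \left(7 - \sqrt{16 + 1}\right)\right)^{2} = \left(10 - \left(7 - \sqrt{17}\right)\right)^{2} = \left(3 + \sqrt{17}\right)^{2}$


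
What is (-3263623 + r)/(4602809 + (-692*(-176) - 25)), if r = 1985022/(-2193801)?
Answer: -12495185665/18088620512 ≈ -0.69078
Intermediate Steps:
r = -661674/731267 (r = 1985022*(-1/2193801) = -661674/731267 ≈ -0.90483)
(-3263623 + r)/(4602809 + (-692*(-176) - 25)) = (-3263623 - 661674/731267)/(4602809 + (-692*(-176) - 25)) = -2386580462015/(731267*(4602809 + (121792 - 25))) = -2386580462015/(731267*(4602809 + 121767)) = -2386580462015/731267/4724576 = -2386580462015/731267*1/4724576 = -12495185665/18088620512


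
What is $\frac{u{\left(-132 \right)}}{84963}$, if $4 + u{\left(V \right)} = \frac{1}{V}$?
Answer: $- \frac{529}{11215116} \approx -4.7168 \cdot 10^{-5}$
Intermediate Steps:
$u{\left(V \right)} = -4 + \frac{1}{V}$
$\frac{u{\left(-132 \right)}}{84963} = \frac{-4 + \frac{1}{-132}}{84963} = \left(-4 - \frac{1}{132}\right) \frac{1}{84963} = \left(- \frac{529}{132}\right) \frac{1}{84963} = - \frac{529}{11215116}$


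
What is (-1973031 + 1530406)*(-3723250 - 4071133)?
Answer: 3449988775375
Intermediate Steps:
(-1973031 + 1530406)*(-3723250 - 4071133) = -442625*(-7794383) = 3449988775375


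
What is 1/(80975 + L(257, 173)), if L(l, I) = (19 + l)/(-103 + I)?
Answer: 35/2834263 ≈ 1.2349e-5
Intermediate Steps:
L(l, I) = (19 + l)/(-103 + I)
1/(80975 + L(257, 173)) = 1/(80975 + (19 + 257)/(-103 + 173)) = 1/(80975 + 276/70) = 1/(80975 + (1/70)*276) = 1/(80975 + 138/35) = 1/(2834263/35) = 35/2834263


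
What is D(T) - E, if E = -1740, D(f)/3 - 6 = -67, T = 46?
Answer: 1557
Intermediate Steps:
D(f) = -183 (D(f) = 18 + 3*(-67) = 18 - 201 = -183)
D(T) - E = -183 - 1*(-1740) = -183 + 1740 = 1557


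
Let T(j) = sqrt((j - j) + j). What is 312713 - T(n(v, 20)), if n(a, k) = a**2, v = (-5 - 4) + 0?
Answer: 312704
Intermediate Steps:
v = -9 (v = -9 + 0 = -9)
T(j) = sqrt(j) (T(j) = sqrt(0 + j) = sqrt(j))
312713 - T(n(v, 20)) = 312713 - sqrt((-9)**2) = 312713 - sqrt(81) = 312713 - 1*9 = 312713 - 9 = 312704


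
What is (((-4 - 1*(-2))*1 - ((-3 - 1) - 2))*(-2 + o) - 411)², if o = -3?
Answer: 185761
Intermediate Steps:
(((-4 - 1*(-2))*1 - ((-3 - 1) - 2))*(-2 + o) - 411)² = (((-4 - 1*(-2))*1 - ((-3 - 1) - 2))*(-2 - 3) - 411)² = (((-4 + 2)*1 - (-4 - 2))*(-5) - 411)² = ((-2*1 - 1*(-6))*(-5) - 411)² = ((-2 + 6)*(-5) - 411)² = (4*(-5) - 411)² = (-20 - 411)² = (-431)² = 185761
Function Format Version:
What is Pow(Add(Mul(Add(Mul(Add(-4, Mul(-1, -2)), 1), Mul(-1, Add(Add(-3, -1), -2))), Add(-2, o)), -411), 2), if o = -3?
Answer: 185761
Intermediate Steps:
Pow(Add(Mul(Add(Mul(Add(-4, Mul(-1, -2)), 1), Mul(-1, Add(Add(-3, -1), -2))), Add(-2, o)), -411), 2) = Pow(Add(Mul(Add(Mul(Add(-4, Mul(-1, -2)), 1), Mul(-1, Add(Add(-3, -1), -2))), Add(-2, -3)), -411), 2) = Pow(Add(Mul(Add(Mul(Add(-4, 2), 1), Mul(-1, Add(-4, -2))), -5), -411), 2) = Pow(Add(Mul(Add(Mul(-2, 1), Mul(-1, -6)), -5), -411), 2) = Pow(Add(Mul(Add(-2, 6), -5), -411), 2) = Pow(Add(Mul(4, -5), -411), 2) = Pow(Add(-20, -411), 2) = Pow(-431, 2) = 185761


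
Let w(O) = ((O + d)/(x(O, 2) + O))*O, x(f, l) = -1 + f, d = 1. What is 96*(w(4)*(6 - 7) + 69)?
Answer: 44448/7 ≈ 6349.7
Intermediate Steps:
w(O) = O*(1 + O)/(-1 + 2*O) (w(O) = ((O + 1)/((-1 + O) + O))*O = ((1 + O)/(-1 + 2*O))*O = O*(1 + O)/(-1 + 2*O))
96*(w(4)*(6 - 7) + 69) = 96*((4*(1 + 4)/(-1 + 2*4))*(6 - 7) + 69) = 96*((4*5/(-1 + 8))*(-1) + 69) = 96*((4*5/7)*(-1) + 69) = 96*((4*(1/7)*5)*(-1) + 69) = 96*((20/7)*(-1) + 69) = 96*(-20/7 + 69) = 96*(463/7) = 44448/7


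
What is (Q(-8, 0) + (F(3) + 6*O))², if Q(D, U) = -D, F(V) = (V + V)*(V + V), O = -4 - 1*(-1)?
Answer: 676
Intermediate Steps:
O = -3 (O = -4 + 1 = -3)
F(V) = 4*V² (F(V) = (2*V)*(2*V) = 4*V²)
(Q(-8, 0) + (F(3) + 6*O))² = (-1*(-8) + (4*3² + 6*(-3)))² = (8 + (4*9 - 18))² = (8 + (36 - 18))² = (8 + 18)² = 26² = 676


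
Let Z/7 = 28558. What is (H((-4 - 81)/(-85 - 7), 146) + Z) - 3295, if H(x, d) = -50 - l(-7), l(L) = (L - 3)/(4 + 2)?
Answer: 589688/3 ≈ 1.9656e+5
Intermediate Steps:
Z = 199906 (Z = 7*28558 = 199906)
l(L) = -1/2 + L/6 (l(L) = (-3 + L)/6 = (-3 + L)*(1/6) = -1/2 + L/6)
H(x, d) = -145/3 (H(x, d) = -50 - (-1/2 + (1/6)*(-7)) = -50 - (-1/2 - 7/6) = -50 - 1*(-5/3) = -50 + 5/3 = -145/3)
(H((-4 - 81)/(-85 - 7), 146) + Z) - 3295 = (-145/3 + 199906) - 3295 = 599573/3 - 3295 = 589688/3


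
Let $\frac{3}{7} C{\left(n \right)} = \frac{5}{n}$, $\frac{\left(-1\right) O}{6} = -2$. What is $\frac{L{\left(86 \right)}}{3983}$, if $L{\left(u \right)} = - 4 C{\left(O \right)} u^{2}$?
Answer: $- \frac{36980}{5121} \approx -7.2212$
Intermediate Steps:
$O = 12$ ($O = \left(-6\right) \left(-2\right) = 12$)
$C{\left(n \right)} = \frac{35}{3 n}$ ($C{\left(n \right)} = \frac{7 \frac{5}{n}}{3} = \frac{35}{3 n}$)
$L{\left(u \right)} = - \frac{35 u^{2}}{9}$ ($L{\left(u \right)} = - 4 \frac{35}{3 \cdot 12} u^{2} = - 4 \cdot \frac{35}{3} \cdot \frac{1}{12} u^{2} = - 4 \frac{35 u^{2}}{36} = - \frac{35 u^{2}}{9}$)
$\frac{L{\left(86 \right)}}{3983} = \frac{\left(- \frac{35}{9}\right) 86^{2}}{3983} = \left(- \frac{35}{9}\right) 7396 \cdot \frac{1}{3983} = \left(- \frac{258860}{9}\right) \frac{1}{3983} = - \frac{36980}{5121}$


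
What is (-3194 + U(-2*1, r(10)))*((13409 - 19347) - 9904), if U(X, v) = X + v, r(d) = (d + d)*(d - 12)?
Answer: 51264712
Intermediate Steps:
r(d) = 2*d*(-12 + d) (r(d) = (2*d)*(-12 + d) = 2*d*(-12 + d))
(-3194 + U(-2*1, r(10)))*((13409 - 19347) - 9904) = (-3194 + (-2*1 + 2*10*(-12 + 10)))*((13409 - 19347) - 9904) = (-3194 + (-2 + 2*10*(-2)))*(-5938 - 9904) = (-3194 + (-2 - 40))*(-15842) = (-3194 - 42)*(-15842) = -3236*(-15842) = 51264712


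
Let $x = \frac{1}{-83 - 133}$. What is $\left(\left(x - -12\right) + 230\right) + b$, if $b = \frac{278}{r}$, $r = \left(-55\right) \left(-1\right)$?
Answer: $\frac{2934953}{11880} \approx 247.05$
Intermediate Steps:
$x = - \frac{1}{216}$ ($x = \frac{1}{-216} = - \frac{1}{216} \approx -0.0046296$)
$r = 55$
$b = \frac{278}{55} \approx 5.0545$
$\left(\left(x - -12\right) + 230\right) + b = \left(\left(- \frac{1}{216} - -12\right) + 230\right) + \frac{278}{55} = \left(\left(- \frac{1}{216} + 12\right) + 230\right) + \frac{278}{55} = \left(\frac{2591}{216} + 230\right) + \frac{278}{55} = \frac{52271}{216} + \frac{278}{55} = \frac{2934953}{11880}$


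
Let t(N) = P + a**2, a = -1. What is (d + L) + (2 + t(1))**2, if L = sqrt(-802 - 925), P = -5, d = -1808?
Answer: -1804 + I*sqrt(1727) ≈ -1804.0 + 41.557*I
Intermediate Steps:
t(N) = -4 (t(N) = -5 + (-1)**2 = -5 + 1 = -4)
L = I*sqrt(1727) (L = sqrt(-1727) = I*sqrt(1727) ≈ 41.557*I)
(d + L) + (2 + t(1))**2 = (-1808 + I*sqrt(1727)) + (2 - 4)**2 = (-1808 + I*sqrt(1727)) + (-2)**2 = (-1808 + I*sqrt(1727)) + 4 = -1804 + I*sqrt(1727)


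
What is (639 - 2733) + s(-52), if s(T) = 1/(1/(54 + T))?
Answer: -2092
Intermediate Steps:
s(T) = 54 + T
(639 - 2733) + s(-52) = (639 - 2733) + (54 - 52) = -2094 + 2 = -2092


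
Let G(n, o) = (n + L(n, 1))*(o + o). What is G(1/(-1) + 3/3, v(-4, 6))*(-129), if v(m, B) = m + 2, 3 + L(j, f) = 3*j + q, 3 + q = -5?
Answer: -5676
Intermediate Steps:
q = -8 (q = -3 - 5 = -8)
L(j, f) = -11 + 3*j (L(j, f) = -3 + (3*j - 8) = -3 + (-8 + 3*j) = -11 + 3*j)
v(m, B) = 2 + m
G(n, o) = 2*o*(-11 + 4*n) (G(n, o) = (n + (-11 + 3*n))*(o + o) = (-11 + 4*n)*(2*o) = 2*o*(-11 + 4*n))
G(1/(-1) + 3/3, v(-4, 6))*(-129) = (2*(2 - 4)*(-11 + 4*(1/(-1) + 3/3)))*(-129) = (2*(-2)*(-11 + 4*(1*(-1) + 3*(1/3))))*(-129) = (2*(-2)*(-11 + 4*(-1 + 1)))*(-129) = (2*(-2)*(-11 + 4*0))*(-129) = (2*(-2)*(-11 + 0))*(-129) = (2*(-2)*(-11))*(-129) = 44*(-129) = -5676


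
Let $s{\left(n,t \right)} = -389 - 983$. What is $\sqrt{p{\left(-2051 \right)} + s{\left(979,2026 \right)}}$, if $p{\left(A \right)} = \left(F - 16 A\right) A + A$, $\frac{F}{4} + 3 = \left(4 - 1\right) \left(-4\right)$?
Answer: $i \sqrt{67185979} \approx 8196.7 i$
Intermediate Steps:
$F = -60$ ($F = -12 + 4 \left(4 - 1\right) \left(-4\right) = -12 + 4 \cdot 3 \left(-4\right) = -12 + 4 \left(-12\right) = -12 - 48 = -60$)
$s{\left(n,t \right)} = -1372$
$p{\left(A \right)} = A + A \left(-60 - 16 A\right)$ ($p{\left(A \right)} = \left(-60 - 16 A\right) A + A = A \left(-60 - 16 A\right) + A = A + A \left(-60 - 16 A\right)$)
$\sqrt{p{\left(-2051 \right)} + s{\left(979,2026 \right)}} = \sqrt{\left(-1\right) \left(-2051\right) \left(59 + 16 \left(-2051\right)\right) - 1372} = \sqrt{\left(-1\right) \left(-2051\right) \left(59 - 32816\right) - 1372} = \sqrt{\left(-1\right) \left(-2051\right) \left(-32757\right) - 1372} = \sqrt{-67184607 - 1372} = \sqrt{-67185979} = i \sqrt{67185979}$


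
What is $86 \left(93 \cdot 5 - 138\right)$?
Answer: $28122$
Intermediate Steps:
$86 \left(93 \cdot 5 - 138\right) = 86 \left(465 - 138\right) = 86 \cdot 327 = 28122$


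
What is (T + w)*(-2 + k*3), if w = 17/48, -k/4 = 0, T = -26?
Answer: 1231/24 ≈ 51.292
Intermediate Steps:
k = 0 (k = -4*0 = 0)
w = 17/48 (w = 17*(1/48) = 17/48 ≈ 0.35417)
(T + w)*(-2 + k*3) = (-26 + 17/48)*(-2 + 0*3) = -1231*(-2 + 0)/48 = -1231/48*(-2) = 1231/24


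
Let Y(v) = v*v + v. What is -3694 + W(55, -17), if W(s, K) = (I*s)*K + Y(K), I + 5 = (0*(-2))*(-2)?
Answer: 1253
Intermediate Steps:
Y(v) = v + v² (Y(v) = v² + v = v + v²)
I = -5 (I = -5 + (0*(-2))*(-2) = -5 + 0*(-2) = -5 + 0 = -5)
W(s, K) = K*(1 + K) - 5*K*s (W(s, K) = (-5*s)*K + K*(1 + K) = -5*K*s + K*(1 + K) = K*(1 + K) - 5*K*s)
-3694 + W(55, -17) = -3694 - 17*(1 - 17 - 5*55) = -3694 - 17*(1 - 17 - 275) = -3694 - 17*(-291) = -3694 + 4947 = 1253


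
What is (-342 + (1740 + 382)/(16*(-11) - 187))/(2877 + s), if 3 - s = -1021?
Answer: -126268/1416063 ≈ -0.089168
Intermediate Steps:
s = 1024 (s = 3 - 1*(-1021) = 3 + 1021 = 1024)
(-342 + (1740 + 382)/(16*(-11) - 187))/(2877 + s) = (-342 + (1740 + 382)/(16*(-11) - 187))/(2877 + 1024) = (-342 + 2122/(-176 - 187))/3901 = (-342 + 2122/(-363))*(1/3901) = (-342 + 2122*(-1/363))*(1/3901) = (-342 - 2122/363)*(1/3901) = -126268/363*1/3901 = -126268/1416063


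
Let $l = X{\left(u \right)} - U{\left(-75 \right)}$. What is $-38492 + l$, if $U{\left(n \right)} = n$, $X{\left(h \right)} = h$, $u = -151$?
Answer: $-38568$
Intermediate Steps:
$l = -76$ ($l = -151 - -75 = -151 + 75 = -76$)
$-38492 + l = -38492 - 76 = -38568$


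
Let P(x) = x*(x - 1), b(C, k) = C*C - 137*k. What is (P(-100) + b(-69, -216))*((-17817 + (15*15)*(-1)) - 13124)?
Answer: -1385422198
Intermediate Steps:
b(C, k) = C² - 137*k
P(x) = x*(-1 + x)
(P(-100) + b(-69, -216))*((-17817 + (15*15)*(-1)) - 13124) = (-100*(-1 - 100) + ((-69)² - 137*(-216)))*((-17817 + (15*15)*(-1)) - 13124) = (-100*(-101) + (4761 + 29592))*((-17817 + 225*(-1)) - 13124) = (10100 + 34353)*((-17817 - 225) - 13124) = 44453*(-18042 - 13124) = 44453*(-31166) = -1385422198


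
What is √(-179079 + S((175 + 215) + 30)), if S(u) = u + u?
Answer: I*√178239 ≈ 422.18*I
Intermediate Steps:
S(u) = 2*u
√(-179079 + S((175 + 215) + 30)) = √(-179079 + 2*((175 + 215) + 30)) = √(-179079 + 2*(390 + 30)) = √(-179079 + 2*420) = √(-179079 + 840) = √(-178239) = I*√178239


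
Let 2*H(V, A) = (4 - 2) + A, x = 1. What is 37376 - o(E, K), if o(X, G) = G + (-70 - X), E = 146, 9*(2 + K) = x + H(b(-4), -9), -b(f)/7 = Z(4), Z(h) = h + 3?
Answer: 676697/18 ≈ 37594.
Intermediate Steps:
Z(h) = 3 + h
b(f) = -49 (b(f) = -7*(3 + 4) = -7*7 = -49)
H(V, A) = 1 + A/2 (H(V, A) = ((4 - 2) + A)/2 = (2 + A)/2 = 1 + A/2)
K = -41/18 (K = -2 + (1 + (1 + (½)*(-9)))/9 = -2 + (1 + (1 - 9/2))/9 = -2 + (1 - 7/2)/9 = -2 + (⅑)*(-5/2) = -2 - 5/18 = -41/18 ≈ -2.2778)
o(X, G) = -70 + G - X
37376 - o(E, K) = 37376 - (-70 - 41/18 - 1*146) = 37376 - (-70 - 41/18 - 146) = 37376 - 1*(-3929/18) = 37376 + 3929/18 = 676697/18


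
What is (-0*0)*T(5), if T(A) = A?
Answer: 0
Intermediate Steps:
(-0*0)*T(5) = -0*0*5 = -13*0*5 = 0*5 = 0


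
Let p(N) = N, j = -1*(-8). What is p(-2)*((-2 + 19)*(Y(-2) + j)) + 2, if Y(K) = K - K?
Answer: -270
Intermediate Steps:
j = 8
Y(K) = 0
p(-2)*((-2 + 19)*(Y(-2) + j)) + 2 = -2*(-2 + 19)*(0 + 8) + 2 = -34*8 + 2 = -2*136 + 2 = -272 + 2 = -270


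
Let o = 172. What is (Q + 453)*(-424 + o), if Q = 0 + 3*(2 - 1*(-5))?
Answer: -119448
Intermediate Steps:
Q = 21 (Q = 0 + 3*(2 + 5) = 0 + 3*7 = 0 + 21 = 21)
(Q + 453)*(-424 + o) = (21 + 453)*(-424 + 172) = 474*(-252) = -119448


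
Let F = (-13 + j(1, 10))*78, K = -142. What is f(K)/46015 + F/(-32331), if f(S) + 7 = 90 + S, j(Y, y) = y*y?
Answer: -8055521/38146435 ≈ -0.21117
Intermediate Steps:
j(Y, y) = y²
f(S) = 83 + S (f(S) = -7 + (90 + S) = 83 + S)
F = 6786 (F = (-13 + 10²)*78 = (-13 + 100)*78 = 87*78 = 6786)
f(K)/46015 + F/(-32331) = (83 - 142)/46015 + 6786/(-32331) = -59*1/46015 + 6786*(-1/32331) = -59/46015 - 174/829 = -8055521/38146435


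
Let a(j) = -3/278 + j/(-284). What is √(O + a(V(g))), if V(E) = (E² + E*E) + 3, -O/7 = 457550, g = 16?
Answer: I*√1247794699111959/19738 ≈ 1789.7*I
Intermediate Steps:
O = -3202850 (O = -7*457550 = -3202850)
V(E) = 3 + 2*E² (V(E) = (E² + E²) + 3 = 2*E² + 3 = 3 + 2*E²)
a(j) = -3/278 - j/284 (a(j) = -3*1/278 + j*(-1/284) = -3/278 - j/284)
√(O + a(V(g))) = √(-3202850 + (-3/278 - (3 + 2*16²)/284)) = √(-3202850 + (-3/278 - (3 + 2*256)/284)) = √(-3202850 + (-3/278 - (3 + 512)/284)) = √(-3202850 + (-3/278 - 1/284*515)) = √(-3202850 + (-3/278 - 515/284)) = √(-3202850 - 72011/39476) = √(-126435778611/39476) = I*√1247794699111959/19738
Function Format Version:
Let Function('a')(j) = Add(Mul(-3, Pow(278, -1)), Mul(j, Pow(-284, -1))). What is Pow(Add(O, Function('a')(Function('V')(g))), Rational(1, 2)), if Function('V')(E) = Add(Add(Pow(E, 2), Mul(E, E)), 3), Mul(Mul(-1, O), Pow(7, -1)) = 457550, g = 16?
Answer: Mul(Rational(1, 19738), I, Pow(1247794699111959, Rational(1, 2))) ≈ Mul(1789.7, I)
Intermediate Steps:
O = -3202850 (O = Mul(-7, 457550) = -3202850)
Function('V')(E) = Add(3, Mul(2, Pow(E, 2))) (Function('V')(E) = Add(Add(Pow(E, 2), Pow(E, 2)), 3) = Add(Mul(2, Pow(E, 2)), 3) = Add(3, Mul(2, Pow(E, 2))))
Function('a')(j) = Add(Rational(-3, 278), Mul(Rational(-1, 284), j)) (Function('a')(j) = Add(Mul(-3, Rational(1, 278)), Mul(j, Rational(-1, 284))) = Add(Rational(-3, 278), Mul(Rational(-1, 284), j)))
Pow(Add(O, Function('a')(Function('V')(g))), Rational(1, 2)) = Pow(Add(-3202850, Add(Rational(-3, 278), Mul(Rational(-1, 284), Add(3, Mul(2, Pow(16, 2)))))), Rational(1, 2)) = Pow(Add(-3202850, Add(Rational(-3, 278), Mul(Rational(-1, 284), Add(3, Mul(2, 256))))), Rational(1, 2)) = Pow(Add(-3202850, Add(Rational(-3, 278), Mul(Rational(-1, 284), Add(3, 512)))), Rational(1, 2)) = Pow(Add(-3202850, Add(Rational(-3, 278), Mul(Rational(-1, 284), 515))), Rational(1, 2)) = Pow(Add(-3202850, Add(Rational(-3, 278), Rational(-515, 284))), Rational(1, 2)) = Pow(Add(-3202850, Rational(-72011, 39476)), Rational(1, 2)) = Pow(Rational(-126435778611, 39476), Rational(1, 2)) = Mul(Rational(1, 19738), I, Pow(1247794699111959, Rational(1, 2)))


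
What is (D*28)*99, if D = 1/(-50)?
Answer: -1386/25 ≈ -55.440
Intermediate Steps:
D = -1/50 ≈ -0.020000
(D*28)*99 = -1/50*28*99 = -14/25*99 = -1386/25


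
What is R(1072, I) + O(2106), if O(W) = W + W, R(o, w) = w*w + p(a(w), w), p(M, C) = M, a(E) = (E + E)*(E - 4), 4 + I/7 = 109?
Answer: 1619007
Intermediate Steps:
I = 735 (I = -28 + 7*109 = -28 + 763 = 735)
a(E) = 2*E*(-4 + E) (a(E) = (2*E)*(-4 + E) = 2*E*(-4 + E))
R(o, w) = w² + 2*w*(-4 + w) (R(o, w) = w*w + 2*w*(-4 + w) = w² + 2*w*(-4 + w))
O(W) = 2*W
R(1072, I) + O(2106) = 735*(-8 + 3*735) + 2*2106 = 735*(-8 + 2205) + 4212 = 735*2197 + 4212 = 1614795 + 4212 = 1619007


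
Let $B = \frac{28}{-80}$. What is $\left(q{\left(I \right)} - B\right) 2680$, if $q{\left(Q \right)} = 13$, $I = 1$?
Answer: $35778$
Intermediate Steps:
$B = - \frac{7}{20}$ ($B = 28 \left(- \frac{1}{80}\right) = - \frac{7}{20} \approx -0.35$)
$\left(q{\left(I \right)} - B\right) 2680 = \left(13 - - \frac{7}{20}\right) 2680 = \left(13 + \frac{7}{20}\right) 2680 = \frac{267}{20} \cdot 2680 = 35778$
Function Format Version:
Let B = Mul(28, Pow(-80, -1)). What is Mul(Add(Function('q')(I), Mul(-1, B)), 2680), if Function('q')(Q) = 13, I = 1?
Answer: 35778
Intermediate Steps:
B = Rational(-7, 20) (B = Mul(28, Rational(-1, 80)) = Rational(-7, 20) ≈ -0.35000)
Mul(Add(Function('q')(I), Mul(-1, B)), 2680) = Mul(Add(13, Mul(-1, Rational(-7, 20))), 2680) = Mul(Add(13, Rational(7, 20)), 2680) = Mul(Rational(267, 20), 2680) = 35778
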